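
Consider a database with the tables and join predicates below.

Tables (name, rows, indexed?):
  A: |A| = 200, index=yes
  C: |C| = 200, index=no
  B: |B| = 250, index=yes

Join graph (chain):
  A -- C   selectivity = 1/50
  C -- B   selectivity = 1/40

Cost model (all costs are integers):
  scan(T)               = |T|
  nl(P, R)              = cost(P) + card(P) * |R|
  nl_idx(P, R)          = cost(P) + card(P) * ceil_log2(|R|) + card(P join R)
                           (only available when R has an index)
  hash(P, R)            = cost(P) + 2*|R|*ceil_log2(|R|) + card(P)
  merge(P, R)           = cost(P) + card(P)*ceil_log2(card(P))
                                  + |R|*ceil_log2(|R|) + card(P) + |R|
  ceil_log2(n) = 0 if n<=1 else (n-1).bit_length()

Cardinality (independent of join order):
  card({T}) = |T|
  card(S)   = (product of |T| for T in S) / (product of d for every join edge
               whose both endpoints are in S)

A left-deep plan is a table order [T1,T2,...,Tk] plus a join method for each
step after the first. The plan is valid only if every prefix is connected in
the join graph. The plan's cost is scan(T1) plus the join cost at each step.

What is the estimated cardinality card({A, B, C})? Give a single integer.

Tables in S: A(200), B(250), C(200)
Edges inside S: A-C(d=50), C-B(d=40)
numerator = 200 * 250 * 200 = 10000000
denominator = 50 * 40 = 2000
card(S) = 10000000 / 2000 = 5000

5000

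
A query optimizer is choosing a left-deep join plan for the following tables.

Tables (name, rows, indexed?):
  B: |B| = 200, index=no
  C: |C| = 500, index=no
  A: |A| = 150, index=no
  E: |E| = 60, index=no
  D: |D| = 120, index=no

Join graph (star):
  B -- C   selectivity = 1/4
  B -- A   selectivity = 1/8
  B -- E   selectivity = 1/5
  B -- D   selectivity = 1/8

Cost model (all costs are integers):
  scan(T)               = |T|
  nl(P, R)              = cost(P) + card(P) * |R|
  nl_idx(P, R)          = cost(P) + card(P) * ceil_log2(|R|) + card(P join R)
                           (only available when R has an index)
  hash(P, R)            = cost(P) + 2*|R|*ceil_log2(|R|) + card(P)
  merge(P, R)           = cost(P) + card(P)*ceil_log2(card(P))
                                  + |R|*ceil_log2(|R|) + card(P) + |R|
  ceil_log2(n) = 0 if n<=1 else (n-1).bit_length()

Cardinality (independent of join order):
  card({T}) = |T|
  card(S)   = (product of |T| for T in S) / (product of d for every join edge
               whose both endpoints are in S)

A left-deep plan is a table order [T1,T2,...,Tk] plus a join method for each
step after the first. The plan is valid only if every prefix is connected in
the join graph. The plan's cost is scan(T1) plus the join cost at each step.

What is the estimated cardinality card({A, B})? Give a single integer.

Tables in S: A(150), B(200)
Edges inside S: B-A(d=8)
numerator = 150 * 200 = 30000
denominator = 8 = 8
card(S) = 30000 / 8 = 3750

3750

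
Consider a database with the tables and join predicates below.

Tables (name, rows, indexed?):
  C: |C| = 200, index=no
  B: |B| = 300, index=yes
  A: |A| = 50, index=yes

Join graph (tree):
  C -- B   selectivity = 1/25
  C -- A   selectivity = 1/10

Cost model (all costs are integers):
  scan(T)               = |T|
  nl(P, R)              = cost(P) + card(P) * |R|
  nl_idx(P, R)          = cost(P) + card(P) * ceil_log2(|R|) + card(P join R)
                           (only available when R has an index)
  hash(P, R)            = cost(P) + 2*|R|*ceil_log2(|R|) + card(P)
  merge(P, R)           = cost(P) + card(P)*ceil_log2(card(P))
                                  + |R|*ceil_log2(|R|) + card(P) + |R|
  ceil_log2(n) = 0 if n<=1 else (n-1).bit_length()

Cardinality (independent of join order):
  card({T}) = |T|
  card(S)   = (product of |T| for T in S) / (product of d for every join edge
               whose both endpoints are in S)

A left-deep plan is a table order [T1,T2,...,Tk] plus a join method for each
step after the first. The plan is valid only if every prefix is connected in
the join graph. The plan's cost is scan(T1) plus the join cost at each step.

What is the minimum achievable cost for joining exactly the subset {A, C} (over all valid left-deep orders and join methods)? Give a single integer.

1000

Selinger DP over subsets of {A,C}:
  {C}: scan cost=200, card=200
  {A}: scan cost=50, card=50
  {AC}: card=1000; try (A,hash)→1000, (C,merge)→2200, (A,merge)→2350, (A,nl_idx)→2400, (C,hash)→3300, (C,nl)→10050 …(+1); best=1000 via (A,hash)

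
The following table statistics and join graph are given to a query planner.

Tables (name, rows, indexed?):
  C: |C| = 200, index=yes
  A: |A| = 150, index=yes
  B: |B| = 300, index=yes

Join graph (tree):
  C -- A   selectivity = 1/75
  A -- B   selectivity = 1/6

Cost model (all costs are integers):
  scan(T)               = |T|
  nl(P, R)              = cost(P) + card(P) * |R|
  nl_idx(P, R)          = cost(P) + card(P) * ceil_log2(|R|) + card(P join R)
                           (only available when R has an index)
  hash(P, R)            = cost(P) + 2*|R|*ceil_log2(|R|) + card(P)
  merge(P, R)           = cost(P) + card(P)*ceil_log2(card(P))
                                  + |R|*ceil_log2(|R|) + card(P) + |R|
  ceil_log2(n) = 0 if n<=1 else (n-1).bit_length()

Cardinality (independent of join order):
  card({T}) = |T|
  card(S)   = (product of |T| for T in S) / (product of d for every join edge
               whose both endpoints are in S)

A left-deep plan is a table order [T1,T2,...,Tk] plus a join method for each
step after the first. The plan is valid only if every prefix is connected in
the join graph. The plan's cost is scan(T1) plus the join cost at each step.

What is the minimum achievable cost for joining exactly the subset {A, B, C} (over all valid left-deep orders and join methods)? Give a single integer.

7550

Selinger DP over subsets of {A,B,C}:
  {C}: scan cost=200, card=200
  {A}: scan cost=150, card=150
  {B}: scan cost=300, card=300
  {AC}: card=400; try (C,nl_idx)→1750, (A,nl_idx)→2200, (A,hash)→2800, (C,merge)→3300, (A,merge)→3350, (C,hash)→3500 …(+2); best=1750 via (C,nl_idx)
  {AB}: card=7500; try (A,hash)→3000, (B,merge)→4500, (A,merge)→4650, (B,hash)→5700, (B,nl_idx)→9000, (A,nl_idx)→10200 …(+2); best=3000 via (A,hash)
  {ABC}: card=20000; try (B,hash)→7550, (B,merge)→8750, (C,hash)→13700, (B,nl_idx)→25350, (C,nl_idx)→83000, (C,merge)→109800 …(+2); best=7550 via (B,hash)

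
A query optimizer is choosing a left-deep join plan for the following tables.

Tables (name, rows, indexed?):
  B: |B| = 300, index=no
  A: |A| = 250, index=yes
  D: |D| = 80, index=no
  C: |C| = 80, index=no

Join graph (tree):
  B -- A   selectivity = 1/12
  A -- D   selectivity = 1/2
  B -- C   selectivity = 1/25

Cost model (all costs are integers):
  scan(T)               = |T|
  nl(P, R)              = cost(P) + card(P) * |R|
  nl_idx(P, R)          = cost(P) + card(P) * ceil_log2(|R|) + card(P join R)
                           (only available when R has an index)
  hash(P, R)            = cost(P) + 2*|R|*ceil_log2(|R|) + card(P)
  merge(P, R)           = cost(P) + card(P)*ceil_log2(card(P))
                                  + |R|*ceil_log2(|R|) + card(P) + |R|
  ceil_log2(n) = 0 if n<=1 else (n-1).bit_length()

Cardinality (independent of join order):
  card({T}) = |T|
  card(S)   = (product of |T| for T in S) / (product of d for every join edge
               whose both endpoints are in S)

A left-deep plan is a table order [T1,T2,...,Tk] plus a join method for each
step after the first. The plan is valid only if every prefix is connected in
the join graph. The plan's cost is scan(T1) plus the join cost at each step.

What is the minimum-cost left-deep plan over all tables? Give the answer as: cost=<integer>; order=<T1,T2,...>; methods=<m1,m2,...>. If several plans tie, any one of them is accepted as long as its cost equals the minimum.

cost=27800; order=B,C,A,D; methods=hash,hash,hash

Selinger DP (subsets sized 1..n):
  {B}: scan cost=300, card=300
  {A}: scan cost=250, card=250
  {D}: scan cost=80, card=80
  {C}: scan cost=80, card=80
  {AB}: card=6250; try (A,hash)→4600, (B,merge)→5500, (A,merge)→5550, (B,hash)→5900, (A,nl_idx)→8950, (B,nl)→75250 …(+1); best=4600 via (A,hash)
  {BC}: card=960; try (C,hash)→1720, (B,merge)→3720, (C,merge)→3940, (B,hash)→5560, (B,nl)→24080, (C,nl)→24300; best=1720 via (C,hash)
  {AD}: card=10000; try (D,hash)→1620, (A,merge)→2970, (D,merge)→3140, (A,hash)→4160, (A,nl_idx)→10720, (A,nl)→20080 …(+1); best=1620 via (D,hash)
  {ABD}: card=250000; try (D,hash)→11970, (B,hash)→17020, (D,merge)→92740, (B,merge)→154620, (D,nl)→504600, (B,nl)→3001620; best=11970 via (D,hash)
  {ABC}: card=20000; try (A,hash)→6680, (C,hash)→11970, (A,merge)→14530, (A,nl_idx)→29400, (C,merge)→92740, (A,nl)→241720 …(+1); best=6680 via (A,hash)
  {ABCD}: card=800000; try (D,hash)→27800, (C,hash)→263090, (D,merge)→327320, (D,nl)→1606680, (C,merge)→4762610, (C,nl)→20011970; best=27800 via (D,hash)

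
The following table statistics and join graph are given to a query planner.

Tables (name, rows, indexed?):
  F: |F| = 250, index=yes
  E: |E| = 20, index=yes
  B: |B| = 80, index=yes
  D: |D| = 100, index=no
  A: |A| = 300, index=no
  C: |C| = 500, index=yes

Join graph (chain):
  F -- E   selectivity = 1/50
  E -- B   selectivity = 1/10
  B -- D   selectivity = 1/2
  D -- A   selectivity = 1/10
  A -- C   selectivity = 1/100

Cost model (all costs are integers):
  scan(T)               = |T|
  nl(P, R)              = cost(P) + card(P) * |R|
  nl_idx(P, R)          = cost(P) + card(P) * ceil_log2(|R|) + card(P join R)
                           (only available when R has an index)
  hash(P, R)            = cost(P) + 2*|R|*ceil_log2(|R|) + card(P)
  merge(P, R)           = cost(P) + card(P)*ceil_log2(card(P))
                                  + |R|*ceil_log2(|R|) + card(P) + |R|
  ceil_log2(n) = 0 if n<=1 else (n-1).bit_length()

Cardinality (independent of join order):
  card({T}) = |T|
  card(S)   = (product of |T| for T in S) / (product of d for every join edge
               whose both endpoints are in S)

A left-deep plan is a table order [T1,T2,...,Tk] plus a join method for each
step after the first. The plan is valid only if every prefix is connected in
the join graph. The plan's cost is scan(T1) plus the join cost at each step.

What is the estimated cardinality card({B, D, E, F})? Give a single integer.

Tables in S: B(80), D(100), E(20), F(250)
Edges inside S: F-E(d=50), E-B(d=10), B-D(d=2)
numerator = 80 * 100 * 20 * 250 = 40000000
denominator = 50 * 10 * 2 = 1000
card(S) = 40000000 / 1000 = 40000

40000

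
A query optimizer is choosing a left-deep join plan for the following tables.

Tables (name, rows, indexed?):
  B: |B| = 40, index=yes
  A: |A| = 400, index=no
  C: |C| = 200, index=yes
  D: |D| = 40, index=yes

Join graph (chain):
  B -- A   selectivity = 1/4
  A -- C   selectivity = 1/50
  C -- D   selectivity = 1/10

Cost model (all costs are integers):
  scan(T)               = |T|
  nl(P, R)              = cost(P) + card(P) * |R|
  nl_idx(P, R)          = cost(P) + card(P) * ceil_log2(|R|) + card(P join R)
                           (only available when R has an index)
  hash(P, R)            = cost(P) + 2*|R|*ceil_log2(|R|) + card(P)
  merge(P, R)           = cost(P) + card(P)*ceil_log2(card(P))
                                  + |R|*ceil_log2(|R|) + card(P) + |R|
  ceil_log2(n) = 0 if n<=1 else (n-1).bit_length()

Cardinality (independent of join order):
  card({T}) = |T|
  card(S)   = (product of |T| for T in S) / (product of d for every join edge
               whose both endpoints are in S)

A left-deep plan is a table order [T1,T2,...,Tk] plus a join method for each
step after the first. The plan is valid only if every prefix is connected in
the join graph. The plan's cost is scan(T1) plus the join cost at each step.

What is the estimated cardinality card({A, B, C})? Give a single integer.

16000

Tables in S: A(400), B(40), C(200)
Edges inside S: B-A(d=4), A-C(d=50)
numerator = 400 * 40 * 200 = 3200000
denominator = 4 * 50 = 200
card(S) = 3200000 / 200 = 16000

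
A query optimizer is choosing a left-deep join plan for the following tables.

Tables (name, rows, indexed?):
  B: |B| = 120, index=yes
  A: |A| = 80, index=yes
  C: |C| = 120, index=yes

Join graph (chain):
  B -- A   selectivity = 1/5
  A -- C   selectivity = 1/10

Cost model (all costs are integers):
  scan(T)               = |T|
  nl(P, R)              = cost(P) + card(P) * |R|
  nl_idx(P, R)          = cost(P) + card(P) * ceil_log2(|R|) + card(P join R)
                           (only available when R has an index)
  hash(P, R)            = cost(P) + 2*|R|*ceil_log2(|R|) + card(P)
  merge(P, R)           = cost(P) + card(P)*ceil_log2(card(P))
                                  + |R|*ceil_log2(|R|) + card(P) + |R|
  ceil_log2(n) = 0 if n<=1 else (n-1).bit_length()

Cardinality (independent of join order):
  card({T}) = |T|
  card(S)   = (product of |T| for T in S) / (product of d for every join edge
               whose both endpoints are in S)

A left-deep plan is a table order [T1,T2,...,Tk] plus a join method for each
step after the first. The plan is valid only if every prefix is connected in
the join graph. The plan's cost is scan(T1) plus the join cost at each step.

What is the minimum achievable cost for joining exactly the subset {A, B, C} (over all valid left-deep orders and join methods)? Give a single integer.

Selinger DP over subsets of {A,B,C}:
  {B}: scan cost=120, card=120
  {A}: scan cost=80, card=80
  {C}: scan cost=120, card=120
  {AB}: card=1920; try (A,hash)→1360, (B,merge)→1680, (A,merge)→1720, (B,hash)→1840, (B,nl_idx)→2560, (A,nl_idx)→2880 …(+2); best=1360 via (A,hash)
  {AC}: card=960; try (A,hash)→1360, (C,nl_idx)→1600, (C,merge)→1680, (A,merge)→1720, (C,hash)→1840, (A,nl_idx)→1920 …(+2); best=1360 via (A,hash)
  {ABC}: card=23040; try (B,hash)→4000, (C,hash)→4960, (B,merge)→12880, (C,merge)→25360, (B,nl_idx)→31120, (C,nl_idx)→37840 …(+2); best=4000 via (B,hash)

4000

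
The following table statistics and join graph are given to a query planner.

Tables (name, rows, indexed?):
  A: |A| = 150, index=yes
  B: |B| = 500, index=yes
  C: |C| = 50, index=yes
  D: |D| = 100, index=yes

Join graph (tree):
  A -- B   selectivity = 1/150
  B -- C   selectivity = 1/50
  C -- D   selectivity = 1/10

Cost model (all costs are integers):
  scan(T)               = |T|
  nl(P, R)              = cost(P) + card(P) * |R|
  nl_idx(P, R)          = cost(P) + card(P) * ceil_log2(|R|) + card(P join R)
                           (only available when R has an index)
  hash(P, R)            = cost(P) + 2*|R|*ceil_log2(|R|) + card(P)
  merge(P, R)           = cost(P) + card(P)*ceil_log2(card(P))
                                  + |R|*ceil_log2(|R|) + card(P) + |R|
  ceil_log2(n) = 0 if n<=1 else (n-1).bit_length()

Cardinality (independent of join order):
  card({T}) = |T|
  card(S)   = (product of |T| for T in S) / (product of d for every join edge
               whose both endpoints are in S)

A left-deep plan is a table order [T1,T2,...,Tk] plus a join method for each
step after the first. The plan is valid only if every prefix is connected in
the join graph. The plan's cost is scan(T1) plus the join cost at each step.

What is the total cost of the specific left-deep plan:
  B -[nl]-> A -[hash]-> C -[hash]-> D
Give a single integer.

step 1: scan B: cost=500, card=500
step 2: join A via nl
    card(P join A) = 500*150/(150) = 500
    cost = 500 + 500*150 = 75500
step 3: join C via hash
    card(P join C) = 500*50/(50) = 500
    cost = 75500 + 2*50*6 + 500 = 76600
step 4: join D via hash
    card(P join D) = 500*100/(10) = 5000
    cost = 76600 + 2*100*7 + 500 = 78500

78500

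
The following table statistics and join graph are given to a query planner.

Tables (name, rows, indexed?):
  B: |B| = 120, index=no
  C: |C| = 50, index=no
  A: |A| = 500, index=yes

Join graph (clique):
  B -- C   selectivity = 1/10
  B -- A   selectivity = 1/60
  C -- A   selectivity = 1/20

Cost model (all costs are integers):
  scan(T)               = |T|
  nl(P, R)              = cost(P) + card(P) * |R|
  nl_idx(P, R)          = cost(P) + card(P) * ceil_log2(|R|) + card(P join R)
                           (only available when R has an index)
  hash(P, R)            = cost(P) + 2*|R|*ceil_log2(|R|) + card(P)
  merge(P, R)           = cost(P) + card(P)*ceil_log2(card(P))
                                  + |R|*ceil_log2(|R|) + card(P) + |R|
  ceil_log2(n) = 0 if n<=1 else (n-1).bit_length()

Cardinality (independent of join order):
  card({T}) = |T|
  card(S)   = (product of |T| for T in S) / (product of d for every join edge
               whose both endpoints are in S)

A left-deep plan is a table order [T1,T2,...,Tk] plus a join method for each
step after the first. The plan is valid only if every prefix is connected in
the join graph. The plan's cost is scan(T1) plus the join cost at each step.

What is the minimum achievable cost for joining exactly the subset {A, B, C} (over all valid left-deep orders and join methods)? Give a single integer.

3800

Selinger DP over subsets of {A,B,C}:
  {B}: scan cost=120, card=120
  {C}: scan cost=50, card=50
  {A}: scan cost=500, card=500
  {BC}: card=600; try (C,hash)→840, (B,merge)→1360, (C,merge)→1430, (B,hash)→1780, (B,nl)→6050, (C,nl)→6120; best=840 via (C,hash)
  {AB}: card=1000; try (A,nl_idx)→2200, (B,hash)→2680, (A,merge)→6080, (B,merge)→6460, (A,hash)→9240, (A,nl)→60120 …(+1); best=2200 via (A,nl_idx)
  {AC}: card=1250; try (C,hash)→1600, (A,nl_idx)→1750, (A,merge)→5400, (C,merge)→5850, (A,hash)→9100, (A,nl)→25050 …(+1); best=1600 via (C,hash)
  {ABC}: card=250; try (C,hash)→3800, (B,hash)→4530, (A,nl_idx)→6490, (A,hash)→10440, (A,merge)→12440, (C,merge)→13550 …(+4); best=3800 via (C,hash)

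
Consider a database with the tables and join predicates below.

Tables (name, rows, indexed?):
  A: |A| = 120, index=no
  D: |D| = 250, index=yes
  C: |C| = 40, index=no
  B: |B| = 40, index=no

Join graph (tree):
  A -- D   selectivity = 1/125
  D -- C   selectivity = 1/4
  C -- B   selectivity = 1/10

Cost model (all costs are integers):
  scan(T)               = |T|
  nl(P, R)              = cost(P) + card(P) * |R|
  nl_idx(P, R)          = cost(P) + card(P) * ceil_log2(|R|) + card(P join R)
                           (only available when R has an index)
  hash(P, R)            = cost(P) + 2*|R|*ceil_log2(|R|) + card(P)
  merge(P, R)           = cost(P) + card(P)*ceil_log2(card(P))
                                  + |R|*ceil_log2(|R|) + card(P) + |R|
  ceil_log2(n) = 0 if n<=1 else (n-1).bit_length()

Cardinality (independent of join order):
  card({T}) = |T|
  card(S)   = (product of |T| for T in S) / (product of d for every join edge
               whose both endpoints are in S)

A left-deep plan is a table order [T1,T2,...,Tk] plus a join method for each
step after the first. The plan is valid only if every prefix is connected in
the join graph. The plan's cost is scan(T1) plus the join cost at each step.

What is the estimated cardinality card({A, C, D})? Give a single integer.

Tables in S: A(120), C(40), D(250)
Edges inside S: A-D(d=125), D-C(d=4)
numerator = 120 * 40 * 250 = 1200000
denominator = 125 * 4 = 500
card(S) = 1200000 / 500 = 2400

2400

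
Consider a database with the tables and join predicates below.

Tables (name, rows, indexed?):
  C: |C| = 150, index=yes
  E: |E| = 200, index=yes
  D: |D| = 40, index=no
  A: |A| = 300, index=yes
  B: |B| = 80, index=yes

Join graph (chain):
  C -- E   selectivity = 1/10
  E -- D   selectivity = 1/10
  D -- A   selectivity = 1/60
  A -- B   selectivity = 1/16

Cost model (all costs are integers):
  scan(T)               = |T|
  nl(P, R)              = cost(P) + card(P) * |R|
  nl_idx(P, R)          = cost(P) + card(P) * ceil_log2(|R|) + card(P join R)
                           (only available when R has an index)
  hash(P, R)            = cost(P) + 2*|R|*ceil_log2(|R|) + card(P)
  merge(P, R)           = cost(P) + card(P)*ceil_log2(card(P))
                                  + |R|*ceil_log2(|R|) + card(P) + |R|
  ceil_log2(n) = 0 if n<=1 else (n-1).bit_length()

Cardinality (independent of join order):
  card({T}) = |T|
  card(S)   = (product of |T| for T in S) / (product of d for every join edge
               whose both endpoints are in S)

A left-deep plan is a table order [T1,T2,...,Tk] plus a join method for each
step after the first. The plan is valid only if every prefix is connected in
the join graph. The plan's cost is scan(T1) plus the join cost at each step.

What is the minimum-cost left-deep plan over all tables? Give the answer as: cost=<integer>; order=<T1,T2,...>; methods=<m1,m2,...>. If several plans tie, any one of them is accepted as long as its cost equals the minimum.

cost=28520; order=D,A,B,E,C; methods=nl_idx,hash,hash,hash

Selinger DP (subsets sized 1..n):
  {C}: scan cost=150, card=150
  {E}: scan cost=200, card=200
  {D}: scan cost=40, card=40
  {A}: scan cost=300, card=300
  {B}: scan cost=80, card=80
  {CE}: card=3000; try (C,hash)→2800, (E,merge)→3300, (C,merge)→3350, (E,hash)→3500, (E,nl_idx)→4350, (C,nl_idx)→4800 …(+2); best=2800 via (C,hash)
  {DE}: card=800; try (D,hash)→880, (E,nl_idx)→1160, (E,merge)→2120, (D,merge)→2280, (E,hash)→3280, (E,nl)→8040 …(+1); best=880 via (D,hash)
  {AD}: card=200; try (A,nl_idx)→600, (D,hash)→1080, (A,merge)→3320, (D,merge)→3580, (A,hash)→5480, (A,nl)→12040 …(+1); best=600 via (A,nl_idx)
  {AB}: card=1500; try (B,hash)→1720, (A,nl_idx)→2300, (A,merge)→3720, (B,nl_idx)→3900, (B,merge)→3940, (A,hash)→5560 …(+2); best=1720 via (B,hash)
  {CDE}: card=12000; try (C,hash)→4080, (D,hash)→6280, (C,merge)→11030, (C,nl_idx)→19280, (D,merge)→42080, (C,nl)→120880 …(+1); best=4080 via (C,hash)
  {ADE}: card=4000; try (E,hash)→4000, (E,merge)→4200, (E,nl_idx)→6200, (A,hash)→7080, (A,nl_idx)→12080, (A,merge)→12680 …(+2); best=4000 via (E,hash)
  {ABD}: card=1000; try (B,hash)→1920, (B,nl_idx)→3000, (B,merge)→3040, (D,hash)→3700, (B,nl)→16600, (D,merge)→20000 …(+1); best=1920 via (B,hash)
  {ACDE}: card=60000; try (C,hash)→10400, (A,hash)→21480, (C,merge)→57350, (C,nl_idx)→96000, (A,nl_idx)→172080, (A,merge)→187080 …(+2); best=10400 via (C,hash)
  {ABDE}: card=20000; try (E,hash)→6120, (B,hash)→9120, (E,merge)→14720, (E,nl_idx)→29920, (B,nl_idx)→52000, (B,merge)→56640 …(+2); best=6120 via (E,hash)
  {ABCDE}: card=300000; try (C,hash)→28520, (B,hash)→71520, (C,merge)→327470, (C,nl_idx)→466120, (B,nl_idx)→730400, (B,merge)→1031040 …(+2); best=28520 via (C,hash)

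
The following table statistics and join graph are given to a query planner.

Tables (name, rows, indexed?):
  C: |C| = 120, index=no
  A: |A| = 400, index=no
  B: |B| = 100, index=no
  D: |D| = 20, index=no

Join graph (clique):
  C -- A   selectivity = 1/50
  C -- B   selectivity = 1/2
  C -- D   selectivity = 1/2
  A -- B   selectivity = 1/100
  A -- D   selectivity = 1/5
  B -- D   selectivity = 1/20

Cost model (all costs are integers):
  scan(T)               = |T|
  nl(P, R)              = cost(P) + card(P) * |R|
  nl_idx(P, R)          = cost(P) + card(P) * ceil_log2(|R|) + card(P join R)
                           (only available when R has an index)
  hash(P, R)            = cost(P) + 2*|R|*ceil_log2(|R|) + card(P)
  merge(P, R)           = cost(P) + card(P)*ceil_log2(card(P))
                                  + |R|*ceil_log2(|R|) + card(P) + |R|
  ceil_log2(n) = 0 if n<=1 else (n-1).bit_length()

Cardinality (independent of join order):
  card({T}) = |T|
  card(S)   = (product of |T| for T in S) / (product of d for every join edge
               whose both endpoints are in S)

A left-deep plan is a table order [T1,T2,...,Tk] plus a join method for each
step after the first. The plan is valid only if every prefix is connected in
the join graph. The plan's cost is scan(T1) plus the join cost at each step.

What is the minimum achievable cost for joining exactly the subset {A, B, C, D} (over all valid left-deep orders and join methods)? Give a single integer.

Selinger DP over subsets of {A,B,C,D}:
  {C}: scan cost=120, card=120
  {A}: scan cost=400, card=400
  {B}: scan cost=100, card=100
  {D}: scan cost=20, card=20
  {AC}: card=960; try (C,hash)→2480, (A,merge)→5080, (C,merge)→5360, (A,hash)→7440, (A,nl)→48120, (C,nl)→48400; best=2480 via (C,hash)
  {BC}: card=6000; try (B,hash)→1640, (C,merge)→1860, (C,hash)→1880, (B,merge)→1880, (C,nl)→12100, (B,nl)→12120; best=1640 via (B,hash)
  {CD}: card=1200; try (D,hash)→440, (C,merge)→1100, (D,merge)→1200, (C,hash)→1720, (C,nl)→2420, (D,nl)→2520; best=440 via (D,hash)
  {AB}: card=400; try (B,hash)→2200, (A,merge)→4900, (B,merge)→5200, (A,hash)→7400, (A,nl)→40100, (B,nl)→40400; best=2200 via (B,hash)
  {AD}: card=1600; try (D,hash)→1000, (A,merge)→4140, (D,merge)→4520, (A,hash)→7240, (A,nl)→8020, (D,nl)→8400; best=1000 via (D,hash)
  {BD}: card=100; try (D,hash)→400, (B,merge)→940, (D,merge)→1020, (B,hash)→1440, (B,nl)→2020, (D,nl)→2100; best=400 via (D,hash)
  {ABC}: card=480; try (C,hash)→4280, (B,hash)→4840, (C,merge)→7160, (B,merge)→13840, (A,hash)→14840, (C,nl)→50200 …(+3); best=4280 via (C,hash)
  {ACD}: card=1920; try (D,hash)→3640, (C,hash)→4280, (A,hash)→8840, (D,merge)→13160, (A,merge)→18840, (C,merge)→21160 …(+3); best=3640 via (D,hash)
  {BCD}: card=3000; try (C,merge)→2160, (C,hash)→2180, (B,hash)→3040, (D,hash)→7840, (C,nl)→12400, (B,merge)→15640 …(+3); best=2160 via (C,merge)
  {ABD}: card=80; try (D,hash)→2800, (B,hash)→4000, (A,merge)→5200, (D,merge)→6320, (A,hash)→7700, (D,nl)→10200 …(+3); best=2800 via (D,hash)
  {ABCD}: card=48; try (C,merge)→4400, (C,hash)→4560, (D,hash)→4960, (B,hash)→6960, (D,merge)→9200, (A,hash)→12360 …(+6); best=4400 via (C,merge)

4400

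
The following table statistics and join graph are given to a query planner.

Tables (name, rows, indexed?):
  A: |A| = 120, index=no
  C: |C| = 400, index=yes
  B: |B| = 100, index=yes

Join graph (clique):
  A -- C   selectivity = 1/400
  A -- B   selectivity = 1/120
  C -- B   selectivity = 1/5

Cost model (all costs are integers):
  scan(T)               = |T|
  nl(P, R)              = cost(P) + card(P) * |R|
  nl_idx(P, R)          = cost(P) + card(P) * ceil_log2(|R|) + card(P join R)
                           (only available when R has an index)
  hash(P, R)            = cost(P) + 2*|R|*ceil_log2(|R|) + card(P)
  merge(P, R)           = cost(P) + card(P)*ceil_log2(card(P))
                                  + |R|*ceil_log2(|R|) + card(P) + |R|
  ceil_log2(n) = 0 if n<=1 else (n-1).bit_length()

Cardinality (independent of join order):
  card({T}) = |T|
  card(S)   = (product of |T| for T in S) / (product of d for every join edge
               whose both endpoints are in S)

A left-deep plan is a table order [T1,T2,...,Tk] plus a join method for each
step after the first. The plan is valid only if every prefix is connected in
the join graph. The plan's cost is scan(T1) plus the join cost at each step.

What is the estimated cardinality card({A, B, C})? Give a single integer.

20

Tables in S: A(120), B(100), C(400)
Edges inside S: A-C(d=400), A-B(d=120), C-B(d=5)
numerator = 120 * 100 * 400 = 4800000
denominator = 400 * 120 * 5 = 240000
card(S) = 4800000 / 240000 = 20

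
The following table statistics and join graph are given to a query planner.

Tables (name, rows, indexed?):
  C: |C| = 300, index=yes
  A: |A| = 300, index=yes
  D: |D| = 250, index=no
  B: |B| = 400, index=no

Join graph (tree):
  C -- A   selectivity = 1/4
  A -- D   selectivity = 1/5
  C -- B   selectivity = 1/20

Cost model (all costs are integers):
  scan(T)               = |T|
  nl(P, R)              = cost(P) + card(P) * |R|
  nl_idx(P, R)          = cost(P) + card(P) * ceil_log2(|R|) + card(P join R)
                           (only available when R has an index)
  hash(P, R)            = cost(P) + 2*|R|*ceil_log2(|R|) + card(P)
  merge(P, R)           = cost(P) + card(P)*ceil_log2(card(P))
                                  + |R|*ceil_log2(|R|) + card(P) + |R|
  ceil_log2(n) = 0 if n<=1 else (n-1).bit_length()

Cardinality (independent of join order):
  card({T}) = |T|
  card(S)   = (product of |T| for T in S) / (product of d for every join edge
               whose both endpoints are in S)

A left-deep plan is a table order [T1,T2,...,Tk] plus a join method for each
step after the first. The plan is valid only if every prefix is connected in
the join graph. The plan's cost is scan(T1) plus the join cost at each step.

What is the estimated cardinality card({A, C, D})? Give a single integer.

1125000

Tables in S: A(300), C(300), D(250)
Edges inside S: C-A(d=4), A-D(d=5)
numerator = 300 * 300 * 250 = 22500000
denominator = 4 * 5 = 20
card(S) = 22500000 / 20 = 1125000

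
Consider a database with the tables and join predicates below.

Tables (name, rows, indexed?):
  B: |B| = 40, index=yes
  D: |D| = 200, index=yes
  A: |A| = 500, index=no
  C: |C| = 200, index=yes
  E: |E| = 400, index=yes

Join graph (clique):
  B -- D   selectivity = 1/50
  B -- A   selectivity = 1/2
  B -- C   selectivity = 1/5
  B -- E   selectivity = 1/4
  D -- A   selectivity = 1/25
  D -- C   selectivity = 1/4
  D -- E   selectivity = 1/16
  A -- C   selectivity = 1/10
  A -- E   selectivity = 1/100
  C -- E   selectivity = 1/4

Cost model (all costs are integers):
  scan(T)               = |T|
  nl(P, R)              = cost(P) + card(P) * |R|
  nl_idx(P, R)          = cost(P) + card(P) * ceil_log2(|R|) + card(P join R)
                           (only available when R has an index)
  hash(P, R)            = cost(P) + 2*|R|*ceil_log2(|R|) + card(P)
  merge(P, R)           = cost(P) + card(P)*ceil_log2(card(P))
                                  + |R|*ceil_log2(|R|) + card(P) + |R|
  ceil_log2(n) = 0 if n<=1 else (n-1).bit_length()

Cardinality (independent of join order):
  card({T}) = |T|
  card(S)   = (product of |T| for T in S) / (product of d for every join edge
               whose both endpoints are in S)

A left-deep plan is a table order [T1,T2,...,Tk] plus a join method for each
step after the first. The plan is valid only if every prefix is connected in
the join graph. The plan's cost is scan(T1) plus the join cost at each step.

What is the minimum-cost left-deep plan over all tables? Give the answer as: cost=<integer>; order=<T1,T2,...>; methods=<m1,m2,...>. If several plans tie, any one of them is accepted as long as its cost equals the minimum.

Selinger DP (subsets sized 1..n):
  {B}: scan cost=40, card=40
  {D}: scan cost=200, card=200
  {A}: scan cost=500, card=500
  {C}: scan cost=200, card=200
  {E}: scan cost=400, card=400
  {BD}: card=160; try (D,nl_idx)→520, (B,hash)→880, (B,nl_idx)→1560, (D,merge)→2120, (B,merge)→2280, (D,hash)→3280 …(+2); best=520 via (D,nl_idx)
  {AB}: card=10000; try (B,hash)→1480, (A,merge)→5320, (B,merge)→5780, (A,hash)→9080, (B,nl_idx)→13500, (A,nl)→20040 …(+1); best=1480 via (B,hash)
  {BC}: card=1600; try (B,hash)→880, (C,nl_idx)→1960, (C,merge)→2120, (B,merge)→2280, (B,nl_idx)→3000, (C,hash)→3280 …(+2); best=880 via (B,hash)
  {BE}: card=4000; try (B,hash)→1280, (E,merge)→4320, (E,nl_idx)→4400, (B,merge)→4680, (B,nl_idx)→6800, (E,hash)→7280 …(+2); best=1280 via (B,hash)
  {AD}: card=4000; try (D,hash)→4200, (A,merge)→7000, (D,merge)→7300, (D,nl_idx)→8500, (A,hash)→9400, (A,nl)→100200 …(+1); best=4200 via (D,hash)
  {CD}: card=10000; try (D,hash)→3600, (C,hash)→3600, (D,merge)→3800, (C,merge)→3800, (D,nl_idx)→11800, (C,nl_idx)→11800 …(+2); best=3600 via (D,hash)
  {DE}: card=5000; try (D,hash)→4000, (E,merge)→6000, (D,merge)→6200, (E,nl_idx)→7000, (E,hash)→7600, (D,nl_idx)→8600 …(+2); best=4000 via (D,hash)
  {AC}: card=10000; try (C,hash)→4200, (A,merge)→7000, (C,merge)→7300, (A,hash)→9400, (C,nl_idx)→14500, (A,nl)→100200 …(+1); best=4200 via (C,hash)
  {AE}: card=2000; try (E,nl_idx)→7000, (E,hash)→8200, (A,merge)→9400, (E,merge)→9500, (A,hash)→9800, (A,nl)→200400 …(+1); best=7000 via (E,nl_idx)
  {CE}: card=20000; try (C,hash)→4000, (E,merge)→6000, (C,merge)→6200, (E,hash)→7600, (E,nl_idx)→22000, (C,nl_idx)→23600 …(+2); best=4000 via (C,hash)
  {ABD}: card=1600; try (A,merge)→6960, (B,hash)→8680, (A,hash)→9680, (D,hash)→14680, (B,nl_idx)→29800, (B,merge)→56480 …(+5); best=6960 via (A,merge)
  {BCD}: card=1600; try (C,nl_idx)→3400, (C,merge)→3760, (C,hash)→3880, (D,hash)→5680, (B,hash)→14080, (D,nl_idx)→15280 …(+6); best=3400 via (C,nl_idx)
  {BDE}: card=1000; try (E,nl_idx)→2960, (E,merge)→5960, (E,hash)→7880, (D,hash)→8480, (B,hash)→9480, (D,nl_idx)→34280 …(+6); best=2960 via (E,nl_idx)
  {ABC}: card=40000; try (A,hash)→11480, (C,hash)→14680, (B,hash)→14680, (A,merge)→25080, (B,nl_idx)→104200, (C,nl_idx)→121480 …(+5); best=11480 via (A,hash)
  {ABE}: card=10000; try (B,hash)→9480, (A,hash)→14280, (E,hash)→18680, (B,nl_idx)→29000, (B,merge)→31280, (A,merge)→58280 …(+5); best=9480 via (B,hash)
  {BCE}: card=40000; try (C,hash)→8480, (E,hash)→9680, (E,merge)→24080, (B,hash)→24480, (C,merge)→55080, (E,nl_idx)→55280 …(+6); best=8480 via (C,hash)
  {ACD}: card=20000; try (C,hash)→11400, (D,hash)→17400, (A,hash)→22600, (C,nl_idx)→56200, (C,merge)→58000, (D,nl_idx)→104200 …(+5); best=11400 via (C,hash)
  {ADE}: card=1000; try (D,hash)→12200, (E,hash)→15400, (A,hash)→18000, (D,nl_idx)→24000, (D,merge)→32800, (E,nl_idx)→41200 …(+5); best=12200 via (D,hash)
  {CDE}: card=62500; try (C,hash)→12200, (E,hash)→20800, (D,hash)→27200, (C,merge)→75800, (C,nl_idx)→106500, (E,nl_idx)→156100 …(+6); best=12200 via (C,hash)
  {ACE}: card=10000; try (C,hash)→12200, (E,hash)→21400, (C,merge)→32800, (C,nl_idx)→33000, (A,hash)→33000, (E,nl_idx)→104200 …(+5); best=12200 via (C,hash)
  {ABCD}: card=1600; try (C,hash)→11760, (A,hash)→14000, (C,nl_idx)→21360, (A,merge)→27600, (C,merge)→27960, (B,hash)→31880 …(+9); best=11760 via (C,hash)
  {ABDE}: card=100; try (A,hash)→12960, (B,hash)→13680, (E,hash)→15760, (B,nl_idx)→18300, (A,merge)→18960, (E,nl_idx)→21460 …(+9); best=12960 via (A,hash)
  {BCDE}: card=2500; try (C,hash)→7160, (E,hash)→12200, (C,nl_idx)→13460, (C,merge)→15760, (E,nl_idx)→20300, (E,merge)→26600 …(+10); best=7160 via (C,hash)
  {ABCE}: card=10000; try (C,hash)→22680, (B,hash)→22680, (A,hash)→57480, (E,hash)→58680, (B,nl_idx)→82200, (C,nl_idx)→99480 …(+9); best=22680 via (C,hash)
  {ACDE}: card=1250; try (C,hash)→16400, (C,nl_idx)→21450, (C,merge)→25000, (D,hash)→25400, (E,hash)→38600, (A,hash)→83700 …(+9); best=16400 via (C,hash)
  {ABCDE}: card=25; try (C,nl_idx)→13785, (C,merge)→15560, (C,hash)→16260, (B,hash)→18130, (A,hash)→18660, (E,hash)→20560 …(+13); best=13785 via (C,nl_idx)

cost=13785; order=B,D,E,A,C; methods=nl_idx,nl_idx,hash,nl_idx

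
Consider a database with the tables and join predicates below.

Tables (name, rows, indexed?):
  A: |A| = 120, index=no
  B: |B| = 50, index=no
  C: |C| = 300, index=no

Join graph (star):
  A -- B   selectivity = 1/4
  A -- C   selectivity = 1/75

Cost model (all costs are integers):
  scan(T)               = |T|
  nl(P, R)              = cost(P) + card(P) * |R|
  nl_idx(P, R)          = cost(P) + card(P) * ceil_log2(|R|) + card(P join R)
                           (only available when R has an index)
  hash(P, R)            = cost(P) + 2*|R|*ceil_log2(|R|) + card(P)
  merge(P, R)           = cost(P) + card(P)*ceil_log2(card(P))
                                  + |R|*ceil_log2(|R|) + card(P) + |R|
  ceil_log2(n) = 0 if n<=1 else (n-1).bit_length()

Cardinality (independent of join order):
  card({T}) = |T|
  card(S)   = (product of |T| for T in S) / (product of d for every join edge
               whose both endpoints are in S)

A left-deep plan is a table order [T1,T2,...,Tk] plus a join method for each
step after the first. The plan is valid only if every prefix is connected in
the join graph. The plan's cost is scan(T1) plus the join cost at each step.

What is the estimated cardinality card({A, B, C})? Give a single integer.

Tables in S: A(120), B(50), C(300)
Edges inside S: A-B(d=4), A-C(d=75)
numerator = 120 * 50 * 300 = 1800000
denominator = 4 * 75 = 300
card(S) = 1800000 / 300 = 6000

6000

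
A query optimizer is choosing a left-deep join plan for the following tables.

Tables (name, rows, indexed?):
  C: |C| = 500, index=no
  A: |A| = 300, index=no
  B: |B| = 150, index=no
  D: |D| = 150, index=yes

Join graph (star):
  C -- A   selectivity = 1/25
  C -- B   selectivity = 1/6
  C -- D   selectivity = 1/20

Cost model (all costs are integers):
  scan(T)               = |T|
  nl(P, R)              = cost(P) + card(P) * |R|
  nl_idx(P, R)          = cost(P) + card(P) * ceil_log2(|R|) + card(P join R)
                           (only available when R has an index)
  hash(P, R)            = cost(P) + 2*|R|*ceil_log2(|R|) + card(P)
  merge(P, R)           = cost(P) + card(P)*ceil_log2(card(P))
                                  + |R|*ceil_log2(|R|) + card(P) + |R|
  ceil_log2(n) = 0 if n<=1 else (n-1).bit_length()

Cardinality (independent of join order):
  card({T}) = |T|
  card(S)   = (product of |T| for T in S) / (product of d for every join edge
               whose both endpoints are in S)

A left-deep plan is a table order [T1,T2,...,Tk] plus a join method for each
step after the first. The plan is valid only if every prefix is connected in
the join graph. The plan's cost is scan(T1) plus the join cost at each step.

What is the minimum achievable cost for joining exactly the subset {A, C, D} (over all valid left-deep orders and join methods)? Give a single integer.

12550

Selinger DP over subsets of {A,C,D}:
  {C}: scan cost=500, card=500
  {A}: scan cost=300, card=300
  {D}: scan cost=150, card=150
  {AC}: card=6000; try (A,hash)→6400, (C,merge)→8300, (A,merge)→8500, (C,hash)→9600, (C,nl)→150300, (A,nl)→150500; best=6400 via (A,hash)
  {CD}: card=3750; try (D,hash)→3400, (C,merge)→6500, (D,merge)→6850, (D,nl_idx)→8250, (C,hash)→9300, (C,nl)→75150 …(+1); best=3400 via (D,hash)
  {ACD}: card=45000; try (A,hash)→12550, (D,hash)→14800, (A,merge)→55150, (D,merge)→91750, (D,nl_idx)→99400, (D,nl)→906400 …(+1); best=12550 via (A,hash)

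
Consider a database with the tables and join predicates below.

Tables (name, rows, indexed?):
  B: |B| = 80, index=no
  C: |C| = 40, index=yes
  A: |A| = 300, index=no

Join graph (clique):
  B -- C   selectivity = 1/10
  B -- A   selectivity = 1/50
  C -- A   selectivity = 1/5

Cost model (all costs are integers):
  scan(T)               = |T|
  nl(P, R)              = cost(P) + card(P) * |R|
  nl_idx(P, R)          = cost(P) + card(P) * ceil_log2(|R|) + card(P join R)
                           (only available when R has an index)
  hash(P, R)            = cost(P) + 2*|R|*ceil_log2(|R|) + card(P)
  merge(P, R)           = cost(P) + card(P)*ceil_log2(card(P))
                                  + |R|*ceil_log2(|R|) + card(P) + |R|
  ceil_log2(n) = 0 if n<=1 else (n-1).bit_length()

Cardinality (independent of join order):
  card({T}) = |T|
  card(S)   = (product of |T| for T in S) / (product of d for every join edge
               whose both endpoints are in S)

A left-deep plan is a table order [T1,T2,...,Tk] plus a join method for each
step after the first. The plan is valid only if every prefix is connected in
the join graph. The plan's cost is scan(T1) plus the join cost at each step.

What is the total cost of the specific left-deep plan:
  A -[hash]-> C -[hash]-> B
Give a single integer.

4600

step 1: scan A: cost=300, card=300
step 2: join C via hash
    card(P join C) = 300*40/(5) = 2400
    cost = 300 + 2*40*6 + 300 = 1080
step 3: join B via hash
    card(P join B) = 2400*80/(10*50) = 384
    cost = 1080 + 2*80*7 + 2400 = 4600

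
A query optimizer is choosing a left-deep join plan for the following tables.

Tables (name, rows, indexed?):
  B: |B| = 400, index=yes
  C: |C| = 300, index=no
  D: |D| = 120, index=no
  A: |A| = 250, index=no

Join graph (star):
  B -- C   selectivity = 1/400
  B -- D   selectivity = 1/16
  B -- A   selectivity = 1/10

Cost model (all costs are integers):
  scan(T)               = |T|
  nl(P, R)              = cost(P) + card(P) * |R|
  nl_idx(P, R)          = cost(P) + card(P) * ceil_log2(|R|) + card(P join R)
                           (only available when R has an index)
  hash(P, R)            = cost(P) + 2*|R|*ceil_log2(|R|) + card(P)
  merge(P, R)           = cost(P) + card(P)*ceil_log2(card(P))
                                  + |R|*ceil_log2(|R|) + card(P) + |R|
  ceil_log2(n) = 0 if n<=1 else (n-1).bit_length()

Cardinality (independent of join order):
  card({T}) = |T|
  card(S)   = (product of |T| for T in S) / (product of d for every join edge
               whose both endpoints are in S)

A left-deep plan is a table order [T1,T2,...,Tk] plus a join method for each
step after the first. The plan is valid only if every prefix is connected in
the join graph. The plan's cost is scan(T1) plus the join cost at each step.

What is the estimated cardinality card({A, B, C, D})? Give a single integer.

Tables in S: A(250), B(400), C(300), D(120)
Edges inside S: B-C(d=400), B-D(d=16), B-A(d=10)
numerator = 250 * 400 * 300 * 120 = 3600000000
denominator = 400 * 16 * 10 = 64000
card(S) = 3600000000 / 64000 = 56250

56250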